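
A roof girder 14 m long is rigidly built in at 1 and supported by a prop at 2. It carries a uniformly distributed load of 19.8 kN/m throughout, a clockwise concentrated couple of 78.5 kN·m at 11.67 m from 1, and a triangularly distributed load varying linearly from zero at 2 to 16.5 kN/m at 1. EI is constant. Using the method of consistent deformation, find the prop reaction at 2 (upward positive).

Release the roller at 2. Primary structure: cantilever fixed at 1.
Free-end deflection of the primary structure under the applied loading (downward +):
  UDL 19.8: wL⁴/(8EI) = 95080/EI
  clockwise couple 78.5 at a = 11.67: M₀a(2L − a)/(2EI) = 7480/EI
  triangular load, peak 16.5 at the fixed end: w₀L⁴/(30EI) = 21129/EI
  δ_0 = 123688/EI
Tip deflection under a unit load at 2: L³/(3EI) = 914.7/EI.
The prop prevents deflection at 2: R_2 = δ_0/δ_{22} = 123688/914.7 = 135.2 kN.

R_2 = 135.2 kN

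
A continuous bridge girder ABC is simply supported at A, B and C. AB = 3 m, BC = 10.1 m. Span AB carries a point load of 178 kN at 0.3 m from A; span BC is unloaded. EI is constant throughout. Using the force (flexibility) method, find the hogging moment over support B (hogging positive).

Release continuity at B by inserting a hinge; the redundant is the internal moment M_B. The primary structure is two simply-supported spans AB and BC.
Rotations at B on the released spans (each span's end-slope, ×1/EI):
  span AB: point load 178 at a = 0.3: Pab(L + a)/(6LEI) = 26.43/EI
  relative rotation θ_0 = (26.43 + 0)/EI = 26.43/EI
A unit hogging moment at B produces rotation L₁/(3EI) + L₂/(3EI) = 4.367/EI.
Compatibility: M_B·(L₁+L₂)/(3EI) = θ_0, giving M_B = 6.053 kN·m (hogging).

M_B = 6.053 kN·m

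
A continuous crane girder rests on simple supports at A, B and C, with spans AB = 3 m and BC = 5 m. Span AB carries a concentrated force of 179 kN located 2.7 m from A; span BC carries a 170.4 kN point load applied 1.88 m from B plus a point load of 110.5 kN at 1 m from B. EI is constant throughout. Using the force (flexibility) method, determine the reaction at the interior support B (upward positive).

Insert a hinge at B; M_B is the redundant, and each span becomes simply supported.
End slopes at the hinge B, treating each span as simply supported:
  span AB: point load 179 at a = 2.7: Pab(L + a)/(6LEI) = 45.91/EI
  span BC: point load 170.4 at a = 1.88: Pab(L + b)/(6LEI) = 270.5/EI
  span BC: point load 110.5 at a = 1: Pab(L + b)/(6LEI) = 132.6/EI
  relative rotation θ_0 = (45.91 + 403.1)/EI = 449/EI
A unit hogging moment at B produces rotation L₁/(3EI) + L₂/(3EI) = 2.667/EI.
Compatibility: M_B·(L₁+L₂)/(3EI) = θ_0, giving M_B = 168.4 kN·m (hogging).
Span AB, ΣM about A with M_B applied at B: R_B^{AB}·3 = 483.3 + 168.4, so R_B^{AB} = 217.2 kN and R_A = 179 − 217.2 = -38.23 kN.
Span BC, ΣM about C: R_B^{BC}·5 = 973.6 + 168.4, so R_B^{BC} = 228.4 kN and R_C = 280.9 − 228.4 = 52.49 kN.
R_B = 217.2 + 228.4 = 445.6 kN.

R_B = 445.6 kN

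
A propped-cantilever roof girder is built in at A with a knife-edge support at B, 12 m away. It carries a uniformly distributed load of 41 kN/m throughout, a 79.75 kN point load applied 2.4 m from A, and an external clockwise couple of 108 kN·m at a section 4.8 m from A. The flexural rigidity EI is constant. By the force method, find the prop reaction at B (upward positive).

Remove the prop at B; the released (primary) structure is a cantilever built in at A.
Free-end deflection of the primary structure under the applied loading (downward +):
  UDL 41: wL⁴/(8EI) = 106272/EI
  point load 79.75 at a = 2.4: Pa²(3L − a)/(6EI) = 2572/EI
  clockwise couple 108 at a = 4.8: M₀a(2L − a)/(2EI) = 4977/EI
  δ_0 = 113821/EI
Flexibility coefficient — unit upward force at B: δ_{BB} = L³/(3EI) = 576/EI.
The prop prevents deflection at B: R_B = δ_0/δ_{BB} = 113821/576 = 197.6 kN.

R_B = 197.6 kN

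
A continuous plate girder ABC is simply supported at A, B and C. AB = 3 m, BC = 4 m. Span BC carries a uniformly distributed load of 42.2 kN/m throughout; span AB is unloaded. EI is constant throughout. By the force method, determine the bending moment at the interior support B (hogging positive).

M_B = 48.23 kN·m

Take M_B as the redundant. Released structure: two simple spans AB and BC with a hinge at B.
Rotations at B on the released spans (each span's end-slope, ×1/EI):
  span BC: UDL 42.2: wL³/(24EI) = 112.5/EI
  relative rotation θ_0 = (0 + 112.5)/EI = 112.5/EI
A unit hogging moment at B produces rotation L₁/(3EI) + L₂/(3EI) = 2.333/EI.
Compatibility: M_B·(L₁+L₂)/(3EI) = θ_0, giving M_B = 48.23 kN·m (hogging).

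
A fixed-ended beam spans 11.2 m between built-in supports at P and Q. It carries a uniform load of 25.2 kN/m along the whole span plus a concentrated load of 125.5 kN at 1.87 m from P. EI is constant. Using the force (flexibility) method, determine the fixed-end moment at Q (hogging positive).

Take the two fixed-end moments M_P, M_Q as redundants; the released structure is the simple span PQ.
On the primary (simply-supported) span, the end slopes from the loading are:
  at P: UDL 25.2: wL³/(24EI) = 1475/EI
  at Q: UDL 25.2: wL³/(24EI) = 1475/EI
  at P: point load 125.5 at a = 1.87: Pab(L + b)/(6LEI) = 668.9/EI
  at Q: point load 125.5 at a = 1.87: Pab(L + a)/(6LEI) = 425.9/EI
  θ_P0 = 2144/EI,  θ_Q0 = 1901/EI
Flexibility coefficients: a unit moment at one end gives L/(3EI) there and L/(6EI) at the far end, so f₁₁ = f₂₂ = 3.733/EI and f₁₂ = f₂₁ = 1.867/EI.
Compatibility — zero rotation at each built-in end:
  3.733 M_P + 1.867 M_Q = 2144
  1.867 M_P + 3.733 M_Q = 1901
Solving the pair gives M_P = 426.3 kN·m and M_Q = 296.1 kN·m (hogging).

M_Q = 296.1 kN·m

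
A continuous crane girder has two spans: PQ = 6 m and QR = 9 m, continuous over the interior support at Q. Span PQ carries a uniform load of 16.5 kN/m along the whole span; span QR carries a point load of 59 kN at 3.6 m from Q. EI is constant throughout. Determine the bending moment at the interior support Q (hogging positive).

M_Q = 90.87 kN·m

Release continuity at Q by inserting a hinge; the redundant is the internal moment M_Q. The primary structure is two simply-supported spans PQ and QR.
Discontinuity in slope at Q on the released structure — sum the simple-span end rotations:
  span PQ: UDL 16.5: wL³/(24EI) = 148.5/EI
  span QR: point load 59 at a = 3.6: Pab(L + b)/(6LEI) = 305.9/EI
  relative rotation θ_0 = (148.5 + 305.9)/EI = 454.4/EI
A unit hogging moment at Q produces rotation L₁/(3EI) + L₂/(3EI) = 5/EI.
Compatibility: M_Q·(L₁+L₂)/(3EI) = θ_0, giving M_Q = 90.87 kN·m (hogging).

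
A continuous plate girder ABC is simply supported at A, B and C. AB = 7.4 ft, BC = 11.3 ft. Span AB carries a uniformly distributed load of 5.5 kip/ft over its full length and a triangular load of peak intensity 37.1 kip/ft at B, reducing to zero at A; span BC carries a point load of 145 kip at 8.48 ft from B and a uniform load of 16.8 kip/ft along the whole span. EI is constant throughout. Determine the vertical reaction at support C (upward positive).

R_C = 173.1 kip

Take M_B as the redundant. Released structure: two simple spans AB and BC with a hinge at B.
Discontinuity in slope at B on the released structure — sum the simple-span end rotations:
  span AB: UDL 5.5: wL³/(24EI) = 92.86/EI
  span AB: triangular load, peak 37.1: w₀L³/(45EI) = 334.1/EI
  span BC: point load 145 at a = 8.48: Pab(L + b)/(6LEI) = 722.1/EI
  span BC: UDL 16.8: wL³/(24EI) = 1010/EI
  relative rotation θ_0 = (426.9 + 1732)/EI = 2159/EI
A unit hogging moment at B produces rotation L₁/(3EI) + L₂/(3EI) = 6.233/EI.
Compatibility: M_B·(L₁+L₂)/(3EI) = θ_0, giving M_B = 346.4 kip·ft (hogging).
Span BC, ΣM about C: R_B^{BC}·11.3 = 1481 + 346.4, so R_B^{BC} = 161.8 kip and R_C = 334.8 − 161.8 = 173.1 kip.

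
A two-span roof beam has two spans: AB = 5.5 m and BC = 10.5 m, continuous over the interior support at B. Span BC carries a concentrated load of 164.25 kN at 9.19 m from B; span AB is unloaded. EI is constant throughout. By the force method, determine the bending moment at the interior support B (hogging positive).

Take M_B as the redundant. Released structure: two simple spans AB and BC with a hinge at B.
Discontinuity in slope at B on the released structure — sum the simple-span end rotations:
  span BC: point load 164.25 at a = 9.19: Pab(L + b)/(6LEI) = 370.7/EI
  relative rotation θ_0 = (0 + 370.7)/EI = 370.7/EI
A unit hogging moment at B produces rotation L₁/(3EI) + L₂/(3EI) = 5.333/EI.
Compatibility: M_B·(L₁+L₂)/(3EI) = θ_0, giving M_B = 69.5 kN·m (hogging).

M_B = 69.5 kN·m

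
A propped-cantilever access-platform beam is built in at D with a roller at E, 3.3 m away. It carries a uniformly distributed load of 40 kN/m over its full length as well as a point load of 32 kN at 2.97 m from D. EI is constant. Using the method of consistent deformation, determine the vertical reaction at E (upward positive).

R_E = 76.72 kN

Choose R_E as the redundant. The primary structure is the cantilever fixed at D.
Free-end deflection of the primary structure under the applied loading (downward +):
  UDL 40: wL⁴/(8EI) = 593/EI
  point load 32 at a = 2.97: Pa²(3L − a)/(6EI) = 326/EI
  δ_0 = 919/EI
Flexibility coefficient — unit upward force at E: δ_{EE} = L³/(3EI) = 11.98/EI.
Compatibility at E: δ_0 − R_E·δ_{EE} = 0, so R_E = 919/11.98 = 76.72 kN.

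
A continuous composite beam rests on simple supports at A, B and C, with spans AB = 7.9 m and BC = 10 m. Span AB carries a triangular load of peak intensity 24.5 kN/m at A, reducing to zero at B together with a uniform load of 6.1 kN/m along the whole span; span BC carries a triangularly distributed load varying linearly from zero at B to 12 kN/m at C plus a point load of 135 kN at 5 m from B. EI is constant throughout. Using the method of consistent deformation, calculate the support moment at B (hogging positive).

Insert a hinge at B; M_B is the redundant, and each span becomes simply supported.
Rotations at B on the released spans (each span's end-slope, ×1/EI):
  span AB: triangular load, peak 24.5: 7w₀L³/(360EI) = 234.9/EI
  span AB: UDL 6.1: wL³/(24EI) = 125.3/EI
  span BC: triangular load, peak 12: 7w₀L³/(360EI) = 233.3/EI
  span BC: point load 135 at a = 5: Pab(L + b)/(6LEI) = 843.8/EI
  relative rotation θ_0 = (360.2 + 1077)/EI = 1437/EI
A unit hogging moment at B produces rotation L₁/(3EI) + L₂/(3EI) = 5.967/EI.
Compatibility: M_B·(L₁+L₂)/(3EI) = θ_0, giving M_B = 240.9 kN·m (hogging).

M_B = 240.9 kN·m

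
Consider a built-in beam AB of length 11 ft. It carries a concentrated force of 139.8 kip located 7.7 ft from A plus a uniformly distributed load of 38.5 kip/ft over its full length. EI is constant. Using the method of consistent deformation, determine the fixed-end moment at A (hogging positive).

M_A = 485.1 kip·ft

Take the two fixed-end moments M_A, M_B as redundants; the released structure is the simple span AB.
End rotations of the released simple span under the applied load (×1/EI):
  at A: point load 139.8 at a = 7.7: Pab(L + b)/(6LEI) = 769.7/EI
  at B: point load 139.8 at a = 7.7: Pab(L + a)/(6LEI) = 1006/EI
  at A: UDL 38.5: wL³/(24EI) = 2135/EI
  at B: UDL 38.5: wL³/(24EI) = 2135/EI
  θ_A0 = 2905/EI,  θ_B0 = 3142/EI
Flexibility coefficients: a unit moment at one end gives L/(3EI) there and L/(6EI) at the far end, so f₁₁ = f₂₂ = 3.667/EI and f₁₂ = f₂₁ = 1.833/EI.
Compatibility — zero rotation at each built-in end:
  3.667 M_A + 1.833 M_B = 2905
  1.833 M_A + 3.667 M_B = 3142
Solving the pair gives M_A = 485.1 kip·ft and M_B = 614.3 kip·ft (hogging).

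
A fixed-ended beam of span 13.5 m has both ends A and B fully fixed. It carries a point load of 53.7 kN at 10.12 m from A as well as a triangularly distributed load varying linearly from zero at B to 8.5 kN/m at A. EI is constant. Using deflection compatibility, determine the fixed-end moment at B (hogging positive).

Take the two fixed-end moments M_A, M_B as redundants; the released structure is the simple span AB.
End rotations of the released simple span under the applied load (×1/EI):
  at A: point load 53.7 at a = 10.12: Pab(L + b)/(6LEI) = 382.8/EI
  at B: point load 53.7 at a = 10.12: Pab(L + a)/(6LEI) = 535.6/EI
  at A: triangular load, peak 8.5: w₀L³/(45EI) = 464.7/EI
  at B: triangular load, peak 8.5: 7w₀L³/(360EI) = 406.6/EI
  θ_A0 = 847.5/EI,  θ_B0 = 942.3/EI
Flexibility coefficients: a unit moment at one end gives L/(3EI) there and L/(6EI) at the far end, so f₁₁ = f₂₂ = 4.5/EI and f₁₂ = f₂₁ = 2.25/EI.
Compatibility — zero rotation at each built-in end:
  4.5 M_A + 2.25 M_B = 847.5
  2.25 M_A + 4.5 M_B = 942.3
Solving the pair gives M_A = 111.5 kN·m and M_B = 153.6 kN·m (hogging).

M_B = 153.6 kN·m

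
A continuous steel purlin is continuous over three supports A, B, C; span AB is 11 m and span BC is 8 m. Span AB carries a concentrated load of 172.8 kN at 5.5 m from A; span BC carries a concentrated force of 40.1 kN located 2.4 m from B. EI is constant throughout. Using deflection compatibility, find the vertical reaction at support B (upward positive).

Insert a hinge at B; M_B is the redundant, and each span becomes simply supported.
Discontinuity in slope at B on the released structure — sum the simple-span end rotations:
  span AB: point load 172.8 at a = 5.5: Pab(L + a)/(6LEI) = 1307/EI
  span BC: point load 40.1 at a = 2.4: Pab(L + b)/(6LEI) = 152.7/EI
  relative rotation θ_0 = (1307 + 152.7)/EI = 1460/EI
A unit hogging moment at B produces rotation L₁/(3EI) + L₂/(3EI) = 6.333/EI.
Compatibility: M_B·(L₁+L₂)/(3EI) = θ_0, giving M_B = 230.4 kN·m (hogging).
Span AB, ΣM about A with M_B applied at B: R_B^{AB}·11 = 950.4 + 230.4, so R_B^{AB} = 107.3 kN and R_A = 172.8 − 107.3 = 65.45 kN.
Span BC, ΣM about C: R_B^{BC}·8 = 224.6 + 230.4, so R_B^{BC} = 56.88 kN and R_C = 40.1 − 56.88 = -16.78 kN.
R_B = 107.3 + 56.88 = 164.2 kN.

R_B = 164.2 kN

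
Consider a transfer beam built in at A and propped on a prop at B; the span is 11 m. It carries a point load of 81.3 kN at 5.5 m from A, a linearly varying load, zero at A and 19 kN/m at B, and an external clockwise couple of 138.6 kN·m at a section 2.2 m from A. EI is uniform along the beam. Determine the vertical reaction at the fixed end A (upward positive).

Choose R_B as the redundant. The primary structure is the cantilever fixed at A.
Deflection at B on the released cantilever, summing each load's contribution:
  point load 81.3 at a = 5.5: Pa²(3L − a)/(6EI) = 11272/EI
  triangular load, peak 19 at the free end: 11w₀L⁴/(120EI) = 25500/EI
  clockwise couple 138.6 at a = 2.2: M₀a(2L − a)/(2EI) = 3019/EI
  δ_0 = 39790/EI
Flexibility coefficient — unit upward force at B: δ_{BB} = L³/(3EI) = 443.7/EI.
The prop prevents deflection at B: R_B = δ_0/δ_{BB} = 39790/443.7 = 89.69 kN.
Vertical equilibrium: R_A = ΣP − R_B = 185.8 − 89.69 = 96.11 kN.

R_A = 96.11 kN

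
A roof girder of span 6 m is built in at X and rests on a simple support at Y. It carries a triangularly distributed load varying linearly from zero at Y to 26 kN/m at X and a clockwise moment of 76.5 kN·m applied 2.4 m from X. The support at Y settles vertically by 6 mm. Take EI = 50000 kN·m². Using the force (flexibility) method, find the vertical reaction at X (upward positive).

Choose R_Y as the redundant. The primary structure is the cantilever fixed at X.
Deflection at Y on the released cantilever, summing each load's contribution:
  triangular load, peak 26 at the fixed end: w₀L⁴/(30EI) = 1123/EI
  clockwise couple 76.5 at a = 2.4: M₀a(2L − a)/(2EI) = 881.3/EI
  δ_0 = 2004/EI
Tip deflection under a unit load at Y: L³/(3EI) = 72/EI.
With EI = 50000 kN·m²: δ_0 = 0.04009 m and δ_{YY} = 0.00144 m/kN.
Compatibility — the beam at Y must follow the support down by 0.006 m: δ_0 − R_Y·δ_{YY} = 0.006, so R_Y = (0.04009 − 0.006)/0.00144 = 23.67 kN.
Vertical equilibrium: R_X = ΣP − R_Y = 78 − 23.67 = 54.33 kN.

R_X = 54.33 kN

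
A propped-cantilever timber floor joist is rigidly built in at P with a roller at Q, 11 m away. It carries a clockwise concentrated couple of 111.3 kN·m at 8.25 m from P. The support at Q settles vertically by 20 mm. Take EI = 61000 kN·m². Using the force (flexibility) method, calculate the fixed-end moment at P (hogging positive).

M_P = -14.97 kN·m

Choose R_Q as the redundant. The primary structure is the cantilever fixed at P.
Deflection at Q on the released cantilever, summing each load's contribution:
  clockwise couple 111.3 at a = 8.25: M₀a(2L − a)/(2EI) = 6313/EI
Flexibility coefficient — unit upward force at Q: δ_{QQ} = L³/(3EI) = 443.7/EI.
With EI = 61000 kN·m²: δ_0 = 0.10349 m and δ_{QQ} = 0.007273 m/kN.
Compatibility — the beam at Q must follow the support down by 0.02 m: δ_0 − R_Q·δ_{QQ} = 0.02, so R_Q = (0.10349 − 0.02)/0.007273 = 11.48 kN.
Moment equilibrium about P: M_P = Σ(load moments about P) − R_Q·L = 111.3 − 11.48×11 = -14.97 kN·m.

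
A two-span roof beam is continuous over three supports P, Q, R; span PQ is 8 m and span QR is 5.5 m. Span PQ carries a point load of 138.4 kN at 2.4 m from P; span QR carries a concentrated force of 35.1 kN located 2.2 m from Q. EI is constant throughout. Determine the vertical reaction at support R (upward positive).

Take M_Q as the redundant. Released structure: two simple spans PQ and QR with a hinge at Q.
Discontinuity in slope at Q on the released structure — sum the simple-span end rotations:
  span PQ: point load 138.4 at a = 2.4: Pab(L + a)/(6LEI) = 403/EI
  span QR: point load 35.1 at a = 2.2: Pab(L + b)/(6LEI) = 67.95/EI
  relative rotation θ_0 = (403 + 67.95)/EI = 471/EI
A unit hogging moment at Q produces rotation L₁/(3EI) + L₂/(3EI) = 4.5/EI.
Compatibility: M_Q·(L₁+L₂)/(3EI) = θ_0, giving M_Q = 104.7 kN·m (hogging).
Span QR, ΣM about R: R_Q^{QR}·5.5 = 115.8 + 104.7, so R_Q^{QR} = 40.09 kN and R_R = 35.1 − 40.09 = -4.989 kN.

R_R = -4.989 kN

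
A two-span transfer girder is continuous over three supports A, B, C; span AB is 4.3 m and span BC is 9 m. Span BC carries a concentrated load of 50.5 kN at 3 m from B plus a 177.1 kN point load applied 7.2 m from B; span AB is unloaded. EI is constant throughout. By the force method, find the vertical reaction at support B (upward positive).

R_B = 124.2 kN

Release continuity at B by inserting a hinge; the redundant is the internal moment M_B. The primary structure is two simply-supported spans AB and BC.
End slopes at the hinge B, treating each span as simply supported:
  span BC: point load 50.5 at a = 3: Pab(L + b)/(6LEI) = 252.5/EI
  span BC: point load 177.1 at a = 7.2: Pab(L + b)/(6LEI) = 459/EI
  relative rotation θ_0 = (0 + 711.5)/EI = 711.5/EI
A unit hogging moment at B produces rotation L₁/(3EI) + L₂/(3EI) = 4.433/EI.
Slope continuity at B: θ_0 = M_B·4.433/EI, so M_B = 711.5/4.433 = 160.5 kN·m (hogging).
Span AB, ΣM about A with M_B applied at B: R_B^{AB}·4.3 = 0 + 160.5, so R_B^{AB} = 37.33 kN and R_A = 0 − 37.33 = -37.33 kN.
Span BC, ΣM about C: R_B^{BC}·9 = 621.8 + 160.5, so R_B^{BC} = 86.92 kN and R_C = 227.6 − 86.92 = 140.7 kN.
R_B = 37.33 + 86.92 = 124.2 kN.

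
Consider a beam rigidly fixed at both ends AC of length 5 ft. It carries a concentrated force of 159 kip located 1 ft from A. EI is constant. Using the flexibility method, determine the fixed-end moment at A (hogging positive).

Release both end moments; the primary structure is a simply-supported span AC with redundants M_A and M_C.
End rotations of the released simple span under the applied load (×1/EI):
  at A: point load 159 at a = 1: Pab(L + b)/(6LEI) = 190.8/EI
  at C: point load 159 at a = 1: Pab(L + a)/(6LEI) = 127.2/EI
  θ_A0 = 190.8/EI,  θ_C0 = 127.2/EI
Flexibility coefficients: a unit moment at one end gives L/(3EI) there and L/(6EI) at the far end, so f₁₁ = f₂₂ = 1.667/EI and f₁₂ = f₂₁ = 0.8333/EI.
Compatibility — zero rotation at each built-in end:
  1.667 M_A + 0.8333 M_C = 190.8
  0.8333 M_A + 1.667 M_C = 127.2
Solving the pair gives M_A = 101.8 kip·ft and M_C = 25.44 kip·ft (hogging).

M_A = 101.8 kip·ft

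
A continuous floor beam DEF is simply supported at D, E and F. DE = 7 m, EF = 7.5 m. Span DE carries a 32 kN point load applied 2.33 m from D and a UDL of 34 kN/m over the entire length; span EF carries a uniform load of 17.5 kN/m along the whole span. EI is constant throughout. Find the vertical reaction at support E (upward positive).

Release continuity at E by inserting a hinge; the redundant is the internal moment M_E. The primary structure is two simply-supported spans DE and EF.
Discontinuity in slope at E on the released structure — sum the simple-span end rotations:
  span DE: point load 32 at a = 2.33: Pab(L + a)/(6LEI) = 77.35/EI
  span DE: UDL 34: wL³/(24EI) = 485.9/EI
  span EF: UDL 17.5: wL³/(24EI) = 307.6/EI
  relative rotation θ_0 = (563.3 + 307.6)/EI = 870.9/EI
A unit hogging moment at E produces rotation L₁/(3EI) + L₂/(3EI) = 4.833/EI.
Compatibility: M_E·(L₁+L₂)/(3EI) = θ_0, giving M_E = 180.2 kN·m (hogging).
Span DE, ΣM about D with M_E applied at E: R_E^{DE}·7 = 907.6 + 180.2, so R_E^{DE} = 155.4 kN and R_D = 270 − 155.4 = 114.6 kN.
Span EF, ΣM about F: R_E^{EF}·7.5 = 492.2 + 180.2, so R_E^{EF} = 89.65 kN and R_F = 131.2 − 89.65 = 41.6 kN.
R_E = 155.4 + 89.65 = 245 kN.

R_E = 245 kN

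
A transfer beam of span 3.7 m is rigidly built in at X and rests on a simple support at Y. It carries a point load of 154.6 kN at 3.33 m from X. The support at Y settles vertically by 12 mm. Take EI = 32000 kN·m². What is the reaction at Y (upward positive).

R_Y = 108.7 kN

Release the roller at Y. Primary structure: cantilever fixed at X.
Primary-structure tip deflection at Y by superposition:
  point load 154.6 at a = 3.33: Pa²(3L − a)/(6EI) = 2220/EI
Flexibility coefficient — unit upward force at Y: δ_{YY} = L³/(3EI) = 16.88/EI.
With EI = 32000 kN·m²: δ_0 = 0.069377 m and δ_{YY} = 0.000528 m/kN.
Compatibility — the beam at Y must follow the support down by 0.012 m: δ_0 − R_Y·δ_{YY} = 0.012, so R_Y = (0.069377 − 0.012)/0.000528 = 108.7 kN.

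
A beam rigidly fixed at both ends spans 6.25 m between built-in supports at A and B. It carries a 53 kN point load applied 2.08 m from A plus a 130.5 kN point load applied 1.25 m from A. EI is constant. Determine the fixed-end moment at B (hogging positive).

Release both end moments; the primary structure is a simply-supported span AB with redundants M_A and M_B.
Simple-span end rotations at A and B under the given loads:
  at A: point load 53 at a = 2.08: Pab(L + b)/(6LEI) = 127.7/EI
  at B: point load 53 at a = 2.08: Pab(L + a)/(6LEI) = 102.1/EI
  at A: point load 130.5 at a = 1.25: Pab(L + b)/(6LEI) = 244.7/EI
  at B: point load 130.5 at a = 1.25: Pab(L + a)/(6LEI) = 163.1/EI
  θ_A0 = 372.4/EI,  θ_B0 = 265.2/EI
Flexibility coefficients: a unit moment at one end gives L/(3EI) there and L/(6EI) at the far end, so f₁₁ = f₂₂ = 2.083/EI and f₁₂ = f₂₁ = 1.042/EI.
Compatibility — zero rotation at each built-in end:
  2.083 M_A + 1.042 M_B = 372.4
  1.042 M_A + 2.083 M_B = 265.2
Solving the pair gives M_A = 153.5 kN·m and M_B = 50.58 kN·m (hogging).

M_B = 50.58 kN·m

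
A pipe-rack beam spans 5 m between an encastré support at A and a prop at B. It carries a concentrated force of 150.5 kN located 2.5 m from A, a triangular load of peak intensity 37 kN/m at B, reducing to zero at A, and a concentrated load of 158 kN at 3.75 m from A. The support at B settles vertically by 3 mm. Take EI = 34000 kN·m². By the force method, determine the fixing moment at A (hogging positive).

Choose R_B as the redundant. The primary structure is the cantilever fixed at A.
Downward deflection at the released point B due to the loads:
  point load 150.5 at a = 2.5: Pa²(3L − a)/(6EI) = 1960/EI
  triangular load, peak 37 at the free end: 11w₀L⁴/(120EI) = 2120/EI
  point load 158 at a = 3.75: Pa²(3L − a)/(6EI) = 4166/EI
  δ_0 = 8245/EI
Tip deflection under a unit load at B: L³/(3EI) = 41.67/EI.
With EI = 34000 kN·m²: δ_0 = 0.24251 m and δ_{BB} = 0.001225 m/kN.
Compatibility — the beam at B must follow the support down by 0.003 m: δ_0 − R_B·δ_{BB} = 0.003, so R_B = (0.24251 − 0.003)/0.001225 = 195.4 kN.
Moment equilibrium about A: M_A = Σ(load moments about A) − R_B·L = 1277 − 195.4×5 = 299.9 kN·m.

M_A = 299.9 kN·m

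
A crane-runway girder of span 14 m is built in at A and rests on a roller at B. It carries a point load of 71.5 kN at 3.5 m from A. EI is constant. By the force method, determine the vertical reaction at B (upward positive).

Choose R_B as the redundant. The primary structure is the cantilever fixed at A.
Downward deflection at the released point B due to the loads:
  point load 71.5 at a = 3.5: Pa²(3L − a)/(6EI) = 5620/EI
Tip deflection under a unit load at B: L³/(3EI) = 914.7/EI.
Compatibility at B: δ_0 − R_B·δ_{BB} = 0, so R_B = 5620/914.7 = 6.145 kN.

R_B = 6.145 kN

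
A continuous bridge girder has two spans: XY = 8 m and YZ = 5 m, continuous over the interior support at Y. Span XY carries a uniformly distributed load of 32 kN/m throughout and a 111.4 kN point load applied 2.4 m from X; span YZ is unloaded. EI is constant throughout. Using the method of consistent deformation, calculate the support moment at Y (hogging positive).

M_Y = 232.4 kN·m

Release continuity at Y by inserting a hinge; the redundant is the internal moment M_Y. The primary structure is two simply-supported spans XY and YZ.
End slopes at the hinge Y, treating each span as simply supported:
  span XY: UDL 32: wL³/(24EI) = 682.7/EI
  span XY: point load 111.4 at a = 2.4: Pab(L + a)/(6LEI) = 324.4/EI
  relative rotation θ_0 = (1007 + 0)/EI = 1007/EI
A unit hogging moment at Y produces rotation L₁/(3EI) + L₂/(3EI) = 4.333/EI.
Slope continuity at Y: θ_0 = M_Y·4.333/EI, so M_Y = 1007/4.333 = 232.4 kN·m (hogging).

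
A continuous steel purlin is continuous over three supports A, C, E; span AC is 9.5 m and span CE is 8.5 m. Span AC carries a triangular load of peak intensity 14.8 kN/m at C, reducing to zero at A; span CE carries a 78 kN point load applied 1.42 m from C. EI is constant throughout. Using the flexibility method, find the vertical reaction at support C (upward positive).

Insert a hinge at C; M_C is the redundant, and each span becomes simply supported.
Rotations at C on the released spans (each span's end-slope, ×1/EI):
  span AC: triangular load, peak 14.8: w₀L³/(45EI) = 282/EI
  span CE: point load 78 at a = 1.42: Pab(L + b)/(6LEI) = 239.6/EI
  relative rotation θ_0 = (282 + 239.6)/EI = 521.5/EI
A unit hogging moment at C produces rotation L₁/(3EI) + L₂/(3EI) = 6/EI.
Compatibility: M_C·(L₁+L₂)/(3EI) = θ_0, giving M_C = 86.92 kN·m (hogging).
Span AC, ΣM about A with M_C applied at C: R_C^{AC}·9.5 = 445.2 + 86.92, so R_C^{AC} = 56.02 kN and R_A = 70.3 − 56.02 = 14.28 kN.
Span CE, ΣM about E: R_C^{CE}·8.5 = 552.2 + 86.92, so R_C^{CE} = 75.2 kN and R_E = 78 − 75.2 = 2.804 kN.
R_C = 56.02 + 75.2 = 131.2 kN.

R_C = 131.2 kN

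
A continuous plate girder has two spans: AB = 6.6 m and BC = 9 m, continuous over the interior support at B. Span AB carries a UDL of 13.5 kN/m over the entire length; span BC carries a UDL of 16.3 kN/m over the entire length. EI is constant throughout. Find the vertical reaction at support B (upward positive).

R_B = 151.1 kN

Release continuity at B by inserting a hinge; the redundant is the internal moment M_B. The primary structure is two simply-supported spans AB and BC.
End slopes at the hinge B, treating each span as simply supported:
  span AB: UDL 13.5: wL³/(24EI) = 161.7/EI
  span BC: UDL 16.3: wL³/(24EI) = 495.1/EI
  relative rotation θ_0 = (161.7 + 495.1)/EI = 656.8/EI
A unit hogging moment at B produces rotation L₁/(3EI) + L₂/(3EI) = 5.2/EI.
Compatibility: M_B·(L₁+L₂)/(3EI) = θ_0, giving M_B = 126.3 kN·m (hogging).
Span AB, ΣM about A with M_B applied at B: R_B^{AB}·6.6 = 294 + 126.3, so R_B^{AB} = 63.69 kN and R_A = 89.1 − 63.69 = 25.41 kN.
Span BC, ΣM about C: R_B^{BC}·9 = 660.1 + 126.3, so R_B^{BC} = 87.38 kN and R_C = 146.7 − 87.38 = 59.32 kN.
R_B = 63.69 + 87.38 = 151.1 kN.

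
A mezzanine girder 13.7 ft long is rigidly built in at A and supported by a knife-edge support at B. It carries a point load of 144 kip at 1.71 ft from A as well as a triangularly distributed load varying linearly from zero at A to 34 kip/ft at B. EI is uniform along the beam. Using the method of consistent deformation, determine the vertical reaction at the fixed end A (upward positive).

Release the roller at B. Primary structure: cantilever fixed at A.
Primary-structure tip deflection at B by superposition:
  point load 144 at a = 1.71: Pa²(3L − a)/(6EI) = 2764/EI
  triangular load, peak 34 at the free end: 11w₀L⁴/(120EI) = 109792/EI
  δ_0 = 112557/EI
Flexibility coefficient — unit upward force at B: δ_{BB} = L³/(3EI) = 857.1/EI.
The prop prevents deflection at B: R_B = δ_0/δ_{BB} = 112557/857.1 = 131.3 kip.
Vertical equilibrium: R_A = ΣP − R_B = 376.9 − 131.3 = 245.6 kip.

R_A = 245.6 kip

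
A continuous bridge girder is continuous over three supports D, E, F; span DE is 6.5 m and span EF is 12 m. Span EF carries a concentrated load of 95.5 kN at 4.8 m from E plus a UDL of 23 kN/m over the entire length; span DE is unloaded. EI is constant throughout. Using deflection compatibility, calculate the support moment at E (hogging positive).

Release continuity at E by inserting a hinge; the redundant is the internal moment M_E. The primary structure is two simply-supported spans DE and EF.
Discontinuity in slope at E on the released structure — sum the simple-span end rotations:
  span EF: point load 95.5 at a = 4.8: Pab(L + b)/(6LEI) = 880.1/EI
  span EF: UDL 23: wL³/(24EI) = 1656/EI
  relative rotation θ_0 = (0 + 2536)/EI = 2536/EI
A unit hogging moment at E produces rotation L₁/(3EI) + L₂/(3EI) = 6.167/EI.
Slope continuity at E: θ_0 = M_E·6.167/EI, so M_E = 2536/6.167 = 411.3 kN·m (hogging).

M_E = 411.3 kN·m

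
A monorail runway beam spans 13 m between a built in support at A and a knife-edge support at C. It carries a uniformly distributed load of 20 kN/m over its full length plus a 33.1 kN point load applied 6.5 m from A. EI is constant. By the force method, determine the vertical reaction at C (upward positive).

Take the reaction at C as the redundant and release it; the primary structure is a cantilever fixed at A.
Free-end deflection of the primary structure under the applied loading (downward +):
  UDL 20: wL⁴/(8EI) = 71402/EI
  point load 33.1 at a = 6.5: Pa²(3L − a)/(6EI) = 7575/EI
  δ_0 = 78978/EI
Tip deflection under a unit load at C: L³/(3EI) = 732.3/EI.
The prop prevents deflection at C: R_C = δ_0/δ_{CC} = 78978/732.3 = 107.8 kN.

R_C = 107.8 kN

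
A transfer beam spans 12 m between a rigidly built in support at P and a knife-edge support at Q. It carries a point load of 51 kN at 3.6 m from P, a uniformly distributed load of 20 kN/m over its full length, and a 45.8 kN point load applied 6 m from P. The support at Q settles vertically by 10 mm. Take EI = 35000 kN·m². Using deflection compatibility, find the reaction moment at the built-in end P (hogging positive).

M_P = 579.6 kN·m

Release the roller at Q. Primary structure: cantilever fixed at P.
Downward deflection at the released point Q due to the loads:
  point load 51 at a = 3.6: Pa²(3L − a)/(6EI) = 3569/EI
  UDL 20: wL⁴/(8EI) = 51840/EI
  point load 45.8 at a = 6: Pa²(3L − a)/(6EI) = 8244/EI
  δ_0 = 63653/EI
Flexibility coefficient — unit upward force at Q: δ_{QQ} = L³/(3EI) = 576/EI.
With EI = 35000 kN·m²: δ_0 = 1.8187 m and δ_{QQ} = 0.016457 m/kN.
Compatibility — the beam at Q must follow the support down by 0.01 m: δ_0 − R_Q·δ_{QQ} = 0.01, so R_Q = (1.8187 − 0.01)/0.016457 = 109.9 kN.
Moment equilibrium about P: M_P = Σ(load moments about P) − R_Q·L = 1898 − 109.9×12 = 579.6 kN·m.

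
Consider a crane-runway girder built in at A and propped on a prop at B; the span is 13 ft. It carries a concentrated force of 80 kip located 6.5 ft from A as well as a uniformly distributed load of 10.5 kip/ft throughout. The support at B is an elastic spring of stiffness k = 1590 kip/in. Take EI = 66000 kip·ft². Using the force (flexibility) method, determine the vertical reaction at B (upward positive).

R_B = 75.83 kip

Release the roller at B. Primary structure: cantilever fixed at A.
Primary-structure tip deflection at B by superposition:
  point load 80 at a = 6.5: Pa²(3L − a)/(6EI) = 18308/EI
  UDL 10.5: wL⁴/(8EI) = 37486/EI
  δ_0 = 55795/EI
Tip deflection under a unit load at B: L³/(3EI) = 732.3/EI.
With EI = 66000 kip·ft²: δ_0 = 0.84537 ft and δ_{BB} = 0.011096 ft/kip.
Compatibility — the spring shortens by R_B/k under the reaction it provides: δ_0 − R_B·δ_{BB} = R_B/k. With 1/k = 1/(1590×12) ft/kip = 0.000052 ft/kip, R_B = δ_0 / (δ_{BB} + 1/k) = 0.84537 / (0.011096 + 0.000052) = 75.83 kip.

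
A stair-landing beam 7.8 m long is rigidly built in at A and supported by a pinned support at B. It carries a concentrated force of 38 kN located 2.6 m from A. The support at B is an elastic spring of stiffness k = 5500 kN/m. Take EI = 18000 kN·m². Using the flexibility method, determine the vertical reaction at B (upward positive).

Take the reaction at B as the redundant and release it; the primary structure is a cantilever fixed at A.
Downward deflection at the released point B due to the loads:
  point load 38 at a = 2.6: Pa²(3L − a)/(6EI) = 890.5/EI
Flexibility coefficient — unit upward force at B: δ_{BB} = L³/(3EI) = 158.2/EI.
With EI = 18000 kN·m²: δ_0 = 0.049473 m and δ_{BB} = 0.008788 m/kN.
Compatibility — the spring shortens by R_B/k under the reaction it provides: δ_0 − R_B·δ_{BB} = R_B/k. With 1/k = 0.000182 m/kN, R_B = δ_0 / (δ_{BB} + 1/k) = 0.049473 / (0.008788 + 0.000182) = 5.516 kN.

R_B = 5.516 kN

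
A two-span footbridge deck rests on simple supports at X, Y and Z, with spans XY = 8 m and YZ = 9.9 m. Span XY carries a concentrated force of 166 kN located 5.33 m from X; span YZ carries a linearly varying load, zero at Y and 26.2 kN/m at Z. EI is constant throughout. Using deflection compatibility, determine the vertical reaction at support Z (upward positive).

Insert a hinge at Y; M_Y is the redundant, and each span becomes simply supported.
Discontinuity in slope at Y on the released structure — sum the simple-span end rotations:
  span XY: point load 166 at a = 5.33: Pab(L + a)/(6LEI) = 656/EI
  span YZ: triangular load, peak 26.2: 7w₀L³/(360EI) = 494.3/EI
  relative rotation θ_0 = (656 + 494.3)/EI = 1150/EI
A unit hogging moment at Y produces rotation L₁/(3EI) + L₂/(3EI) = 5.967/EI.
Compatibility: M_Y·(L₁+L₂)/(3EI) = θ_0, giving M_Y = 192.8 kN·m (hogging).
Span YZ, ΣM about Z: R_Y^{YZ}·9.9 = 428 + 192.8, so R_Y^{YZ} = 62.7 kN and R_Z = 129.7 − 62.7 = 66.99 kN.

R_Z = 66.99 kN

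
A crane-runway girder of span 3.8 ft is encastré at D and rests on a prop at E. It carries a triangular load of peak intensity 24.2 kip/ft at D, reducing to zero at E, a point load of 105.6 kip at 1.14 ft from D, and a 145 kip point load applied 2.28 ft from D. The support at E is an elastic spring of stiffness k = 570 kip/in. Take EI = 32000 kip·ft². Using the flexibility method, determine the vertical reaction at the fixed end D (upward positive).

Remove the prop at E; the released (primary) structure is a cantilever built in at D.
Downward deflection at the released point E due to the loads:
  triangular load, peak 24.2 at the fixed end: w₀L⁴/(30EI) = 168.2/EI
  point load 105.6 at a = 1.14: Pa²(3L − a)/(6EI) = 234.7/EI
  point load 145 at a = 2.28: Pa²(3L − a)/(6EI) = 1146/EI
  δ_0 = 1549/EI
Flexibility coefficient — unit upward force at E: δ_{EE} = L³/(3EI) = 18.29/EI.
With EI = 32000 kip·ft²: δ_0 = 0.048394 ft and δ_{EE} = 0.000572 ft/kip.
Compatibility — the spring shortens by R_E/k under the reaction it provides: δ_0 − R_E·δ_{EE} = R_E/k. With 1/k = 1/(570×12) ft/kip = 0.000146 ft/kip, R_E = δ_0 / (δ_{EE} + 1/k) = 0.048394 / (0.000572 + 0.000146) = 67.42 kip.
Vertical equilibrium: R_D = ΣP − R_E = 296.6 − 67.42 = 229.2 kip.

R_D = 229.2 kip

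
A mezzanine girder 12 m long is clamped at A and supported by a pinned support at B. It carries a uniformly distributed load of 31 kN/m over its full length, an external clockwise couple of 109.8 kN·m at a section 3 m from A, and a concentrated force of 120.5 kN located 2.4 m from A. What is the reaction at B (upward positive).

R_B = 152.3 kN

Choose R_B as the redundant. The primary structure is the cantilever fixed at A.
Free-end deflection of the primary structure under the applied loading (downward +):
  UDL 31: wL⁴/(8EI) = 80352/EI
  clockwise couple 109.8 at a = 3: M₀a(2L − a)/(2EI) = 3459/EI
  point load 120.5 at a = 2.4: Pa²(3L − a)/(6EI) = 3887/EI
  δ_0 = 87698/EI
Flexibility coefficient — unit upward force at B: δ_{BB} = L³/(3EI) = 576/EI.
The prop prevents deflection at B: R_B = δ_0/δ_{BB} = 87698/576 = 152.3 kN.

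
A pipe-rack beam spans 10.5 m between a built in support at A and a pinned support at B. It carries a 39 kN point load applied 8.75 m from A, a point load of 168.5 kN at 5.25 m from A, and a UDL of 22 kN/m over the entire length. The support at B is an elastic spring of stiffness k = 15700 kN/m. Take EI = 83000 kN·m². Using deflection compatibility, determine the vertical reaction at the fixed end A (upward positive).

Release the roller at B. Primary structure: cantilever fixed at A.
Deflection at B on the released cantilever, summing each load's contribution:
  point load 39 at a = 8.75: Pa²(3L − a)/(6EI) = 11322/EI
  point load 168.5 at a = 5.25: Pa²(3L − a)/(6EI) = 20319/EI
  UDL 22: wL⁴/(8EI) = 33426/EI
  δ_0 = 65067/EI
Tip deflection under a unit load at B: L³/(3EI) = 385.9/EI.
With EI = 83000 kN·m²: δ_0 = 0.78394 m and δ_{BB} = 0.004649 m/kN.
Compatibility — the spring shortens by R_B/k under the reaction it provides: δ_0 − R_B·δ_{BB} = R_B/k. With 1/k = 0.000064 m/kN, R_B = δ_0 / (δ_{BB} + 1/k) = 0.78394 / (0.004649 + 0.000064) = 166.3 kN.
Vertical equilibrium: R_A = ΣP − R_B = 438.5 − 166.3 = 272.2 kN.

R_A = 272.2 kN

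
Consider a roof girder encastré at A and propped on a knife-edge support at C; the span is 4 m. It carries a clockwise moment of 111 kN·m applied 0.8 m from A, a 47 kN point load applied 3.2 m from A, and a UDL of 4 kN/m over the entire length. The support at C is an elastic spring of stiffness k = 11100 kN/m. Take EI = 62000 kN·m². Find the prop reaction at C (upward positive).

R_C = 42.85 kN

Take the reaction at C as the redundant and release it; the primary structure is a cantilever fixed at A.
Primary-structure tip deflection at C by superposition:
  clockwise couple 111 at a = 0.8: M₀a(2L − a)/(2EI) = 319.7/EI
  point load 47 at a = 3.2: Pa²(3L − a)/(6EI) = 705.9/EI
  UDL 4: wL⁴/(8EI) = 128/EI
  δ_0 = 1154/EI
Flexibility coefficient — unit upward force at C: δ_{CC} = L³/(3EI) = 21.33/EI.
With EI = 62000 kN·m²: δ_0 = 0.018606 m and δ_{CC} = 0.000344 m/kN.
Compatibility — the spring shortens by R_C/k under the reaction it provides: δ_0 − R_C·δ_{CC} = R_C/k. With 1/k = 0.00009 m/kN, R_C = δ_0 / (δ_{CC} + 1/k) = 0.018606 / (0.000344 + 0.00009) = 42.85 kN.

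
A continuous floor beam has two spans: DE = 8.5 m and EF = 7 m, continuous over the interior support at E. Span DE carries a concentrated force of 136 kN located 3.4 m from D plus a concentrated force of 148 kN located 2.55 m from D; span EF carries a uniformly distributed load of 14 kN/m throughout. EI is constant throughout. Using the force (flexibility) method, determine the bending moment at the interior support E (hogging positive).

M_E = 239.4 kN·m

Release continuity at E by inserting a hinge; the redundant is the internal moment M_E. The primary structure is two simply-supported spans DE and EF.
Discontinuity in slope at E on the released structure — sum the simple-span end rotations:
  span DE: point load 136 at a = 3.4: Pab(L + a)/(6LEI) = 550.3/EI
  span DE: point load 148 at a = 2.55: Pab(L + a)/(6LEI) = 486.5/EI
  span EF: UDL 14: wL³/(24EI) = 200.1/EI
  relative rotation θ_0 = (1037 + 200.1)/EI = 1237/EI
A unit hogging moment at E produces rotation L₁/(3EI) + L₂/(3EI) = 5.167/EI.
Compatibility: M_E·(L₁+L₂)/(3EI) = θ_0, giving M_E = 239.4 kN·m (hogging).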